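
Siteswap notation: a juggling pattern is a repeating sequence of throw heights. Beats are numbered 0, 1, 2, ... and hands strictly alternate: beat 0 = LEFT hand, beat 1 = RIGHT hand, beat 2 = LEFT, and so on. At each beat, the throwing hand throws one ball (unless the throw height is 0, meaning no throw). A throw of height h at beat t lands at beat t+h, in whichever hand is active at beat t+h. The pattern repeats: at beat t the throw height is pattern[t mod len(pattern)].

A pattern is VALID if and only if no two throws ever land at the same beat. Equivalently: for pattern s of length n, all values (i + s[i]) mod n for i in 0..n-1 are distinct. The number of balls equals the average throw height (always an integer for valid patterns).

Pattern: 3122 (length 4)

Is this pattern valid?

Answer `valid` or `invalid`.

Answer: valid

Derivation:
i=0: (i + s[i]) mod n = (0 + 3) mod 4 = 3
i=1: (i + s[i]) mod n = (1 + 1) mod 4 = 2
i=2: (i + s[i]) mod n = (2 + 2) mod 4 = 0
i=3: (i + s[i]) mod n = (3 + 2) mod 4 = 1
Residues: [3, 2, 0, 1], distinct: True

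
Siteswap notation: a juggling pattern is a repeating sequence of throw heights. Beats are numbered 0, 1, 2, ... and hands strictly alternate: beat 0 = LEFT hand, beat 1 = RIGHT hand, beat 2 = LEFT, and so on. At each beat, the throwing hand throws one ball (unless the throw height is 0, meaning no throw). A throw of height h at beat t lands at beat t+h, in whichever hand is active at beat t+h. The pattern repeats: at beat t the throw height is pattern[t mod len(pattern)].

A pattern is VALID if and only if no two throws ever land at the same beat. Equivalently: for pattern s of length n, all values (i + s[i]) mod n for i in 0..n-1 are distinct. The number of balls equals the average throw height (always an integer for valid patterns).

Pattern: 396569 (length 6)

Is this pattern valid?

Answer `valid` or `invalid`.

i=0: (i + s[i]) mod n = (0 + 3) mod 6 = 3
i=1: (i + s[i]) mod n = (1 + 9) mod 6 = 4
i=2: (i + s[i]) mod n = (2 + 6) mod 6 = 2
i=3: (i + s[i]) mod n = (3 + 5) mod 6 = 2
i=4: (i + s[i]) mod n = (4 + 6) mod 6 = 4
i=5: (i + s[i]) mod n = (5 + 9) mod 6 = 2
Residues: [3, 4, 2, 2, 4, 2], distinct: False

Answer: invalid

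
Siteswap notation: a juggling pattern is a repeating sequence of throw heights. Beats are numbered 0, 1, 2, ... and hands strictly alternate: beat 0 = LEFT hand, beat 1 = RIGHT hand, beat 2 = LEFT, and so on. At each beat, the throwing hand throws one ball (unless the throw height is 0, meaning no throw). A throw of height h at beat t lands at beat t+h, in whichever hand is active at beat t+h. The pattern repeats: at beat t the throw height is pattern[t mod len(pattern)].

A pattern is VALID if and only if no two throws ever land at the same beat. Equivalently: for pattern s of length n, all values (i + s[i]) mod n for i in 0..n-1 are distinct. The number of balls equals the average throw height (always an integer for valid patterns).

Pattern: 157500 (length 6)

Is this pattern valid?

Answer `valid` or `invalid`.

Answer: valid

Derivation:
i=0: (i + s[i]) mod n = (0 + 1) mod 6 = 1
i=1: (i + s[i]) mod n = (1 + 5) mod 6 = 0
i=2: (i + s[i]) mod n = (2 + 7) mod 6 = 3
i=3: (i + s[i]) mod n = (3 + 5) mod 6 = 2
i=4: (i + s[i]) mod n = (4 + 0) mod 6 = 4
i=5: (i + s[i]) mod n = (5 + 0) mod 6 = 5
Residues: [1, 0, 3, 2, 4, 5], distinct: True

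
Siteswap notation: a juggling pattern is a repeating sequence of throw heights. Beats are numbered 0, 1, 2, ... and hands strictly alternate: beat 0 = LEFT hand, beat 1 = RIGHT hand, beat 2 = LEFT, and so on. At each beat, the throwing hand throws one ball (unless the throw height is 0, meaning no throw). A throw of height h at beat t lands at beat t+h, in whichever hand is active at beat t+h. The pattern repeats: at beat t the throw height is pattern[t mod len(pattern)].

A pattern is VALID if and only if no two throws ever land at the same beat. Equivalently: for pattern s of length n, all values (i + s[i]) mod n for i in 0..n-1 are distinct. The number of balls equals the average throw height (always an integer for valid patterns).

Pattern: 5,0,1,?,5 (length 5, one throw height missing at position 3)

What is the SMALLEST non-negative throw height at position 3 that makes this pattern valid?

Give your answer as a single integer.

i=0: (0 + 5) mod 5 = 0
i=1: (1 + 0) mod 5 = 1
i=2: (2 + 1) mod 5 = 3
i=3: s[i]=? (unknown)
i=4: (4 + 5) mod 5 = 4
Known residues: [0, 1, 3, 4]; need a permutation of 0..4, so missing residue r = 2
Need (3 + s) mod 5 = 2; smallest s = (2 - 3) mod 5 = 4

Answer: 4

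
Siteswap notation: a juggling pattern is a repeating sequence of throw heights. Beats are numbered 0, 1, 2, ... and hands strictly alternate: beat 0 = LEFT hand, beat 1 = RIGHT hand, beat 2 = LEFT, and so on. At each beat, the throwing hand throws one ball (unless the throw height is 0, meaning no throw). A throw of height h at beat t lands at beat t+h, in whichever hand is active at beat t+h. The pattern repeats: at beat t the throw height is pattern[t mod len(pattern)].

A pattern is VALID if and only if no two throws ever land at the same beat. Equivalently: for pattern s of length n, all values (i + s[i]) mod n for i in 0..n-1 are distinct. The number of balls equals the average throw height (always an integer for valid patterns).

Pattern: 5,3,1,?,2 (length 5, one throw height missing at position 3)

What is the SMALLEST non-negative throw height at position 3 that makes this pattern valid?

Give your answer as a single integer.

Answer: 4

Derivation:
i=0: (0 + 5) mod 5 = 0
i=1: (1 + 3) mod 5 = 4
i=2: (2 + 1) mod 5 = 3
i=3: s[i]=? (unknown)
i=4: (4 + 2) mod 5 = 1
Known residues: [0, 1, 3, 4]; need a permutation of 0..4, so missing residue r = 2
Need (3 + s) mod 5 = 2; smallest s = (2 - 3) mod 5 = 4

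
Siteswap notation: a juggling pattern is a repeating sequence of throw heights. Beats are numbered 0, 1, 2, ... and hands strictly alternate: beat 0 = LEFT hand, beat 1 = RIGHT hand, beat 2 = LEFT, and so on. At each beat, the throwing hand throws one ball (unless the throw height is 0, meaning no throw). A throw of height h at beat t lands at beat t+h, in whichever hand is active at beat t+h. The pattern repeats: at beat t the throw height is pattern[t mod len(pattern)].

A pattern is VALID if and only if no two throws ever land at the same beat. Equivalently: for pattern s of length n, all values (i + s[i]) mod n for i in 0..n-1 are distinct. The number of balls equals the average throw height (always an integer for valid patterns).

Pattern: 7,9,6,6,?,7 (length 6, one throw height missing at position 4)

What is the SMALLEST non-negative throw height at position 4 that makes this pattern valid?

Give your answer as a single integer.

Answer: 1

Derivation:
i=0: (0 + 7) mod 6 = 1
i=1: (1 + 9) mod 6 = 4
i=2: (2 + 6) mod 6 = 2
i=3: (3 + 6) mod 6 = 3
i=4: s[i]=? (unknown)
i=5: (5 + 7) mod 6 = 0
Known residues: [0, 1, 2, 3, 4]; need a permutation of 0..5, so missing residue r = 5
Need (4 + s) mod 6 = 5; smallest s = (5 - 4) mod 6 = 1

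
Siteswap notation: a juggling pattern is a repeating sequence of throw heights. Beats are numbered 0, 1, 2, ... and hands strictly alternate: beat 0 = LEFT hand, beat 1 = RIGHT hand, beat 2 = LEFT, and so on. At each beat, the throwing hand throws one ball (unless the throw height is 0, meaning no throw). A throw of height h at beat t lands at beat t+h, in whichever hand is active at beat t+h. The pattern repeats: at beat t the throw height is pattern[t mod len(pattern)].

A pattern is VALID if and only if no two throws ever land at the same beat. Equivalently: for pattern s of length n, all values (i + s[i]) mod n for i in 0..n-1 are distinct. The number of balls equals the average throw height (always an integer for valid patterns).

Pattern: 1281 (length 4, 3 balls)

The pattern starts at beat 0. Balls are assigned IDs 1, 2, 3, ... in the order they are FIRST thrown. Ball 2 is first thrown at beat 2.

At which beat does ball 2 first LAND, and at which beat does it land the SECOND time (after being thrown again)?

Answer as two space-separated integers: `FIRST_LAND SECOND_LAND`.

Answer: 10 18

Derivation:
Beat 0 (L): throw ball1 h=1 -> lands@1:R; in-air after throw: [b1@1:R]
Beat 1 (R): throw ball1 h=2 -> lands@3:R; in-air after throw: [b1@3:R]
Beat 2 (L): throw ball2 h=8 -> lands@10:L; in-air after throw: [b1@3:R b2@10:L]
Beat 3 (R): throw ball1 h=1 -> lands@4:L; in-air after throw: [b1@4:L b2@10:L]
Beat 4 (L): throw ball1 h=1 -> lands@5:R; in-air after throw: [b1@5:R b2@10:L]
Beat 5 (R): throw ball1 h=2 -> lands@7:R; in-air after throw: [b1@7:R b2@10:L]
Beat 6 (L): throw ball3 h=8 -> lands@14:L; in-air after throw: [b1@7:R b2@10:L b3@14:L]
Beat 7 (R): throw ball1 h=1 -> lands@8:L; in-air after throw: [b1@8:L b2@10:L b3@14:L]
Beat 8 (L): throw ball1 h=1 -> lands@9:R; in-air after throw: [b1@9:R b2@10:L b3@14:L]
Beat 9 (R): throw ball1 h=2 -> lands@11:R; in-air after throw: [b2@10:L b1@11:R b3@14:L]
Beat 10 (L): throw ball2 h=8 -> lands@18:L; in-air after throw: [b1@11:R b3@14:L b2@18:L]
Beat 11 (R): throw ball1 h=1 -> lands@12:L; in-air after throw: [b1@12:L b3@14:L b2@18:L]
Beat 12 (L): throw ball1 h=1 -> lands@13:R; in-air after throw: [b1@13:R b3@14:L b2@18:L]
Beat 13 (R): throw ball1 h=2 -> lands@15:R; in-air after throw: [b3@14:L b1@15:R b2@18:L]
Beat 14 (L): throw ball3 h=8 -> lands@22:L; in-air after throw: [b1@15:R b2@18:L b3@22:L]
Beat 15 (R): throw ball1 h=1 -> lands@16:L; in-air after throw: [b1@16:L b2@18:L b3@22:L]
Beat 16 (L): throw ball1 h=1 -> lands@17:R; in-air after throw: [b1@17:R b2@18:L b3@22:L]
Beat 17 (R): throw ball1 h=2 -> lands@19:R; in-air after throw: [b2@18:L b1@19:R b3@22:L]
Ball 2: thrown@2 h=8 -> first land @10; rethrown@10 h=8 -> second land @18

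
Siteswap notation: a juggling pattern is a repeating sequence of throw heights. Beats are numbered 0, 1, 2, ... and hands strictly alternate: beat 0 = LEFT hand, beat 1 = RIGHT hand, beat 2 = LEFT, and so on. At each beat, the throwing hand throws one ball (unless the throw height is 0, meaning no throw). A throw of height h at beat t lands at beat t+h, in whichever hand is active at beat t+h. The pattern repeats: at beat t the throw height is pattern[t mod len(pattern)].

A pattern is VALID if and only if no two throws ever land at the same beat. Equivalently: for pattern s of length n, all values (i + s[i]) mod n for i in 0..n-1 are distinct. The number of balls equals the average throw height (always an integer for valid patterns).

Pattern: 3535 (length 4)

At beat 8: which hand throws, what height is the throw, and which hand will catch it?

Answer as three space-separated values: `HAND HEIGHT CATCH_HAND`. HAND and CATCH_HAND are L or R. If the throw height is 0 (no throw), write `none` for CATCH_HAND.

Answer: L 3 R

Derivation:
Beat 8: 8 mod 2 = 0, so hand = L
Throw height = pattern[8 mod 4] = pattern[0] = 3
Lands at beat 8+3=11, 11 mod 2 = 1, so catch hand = R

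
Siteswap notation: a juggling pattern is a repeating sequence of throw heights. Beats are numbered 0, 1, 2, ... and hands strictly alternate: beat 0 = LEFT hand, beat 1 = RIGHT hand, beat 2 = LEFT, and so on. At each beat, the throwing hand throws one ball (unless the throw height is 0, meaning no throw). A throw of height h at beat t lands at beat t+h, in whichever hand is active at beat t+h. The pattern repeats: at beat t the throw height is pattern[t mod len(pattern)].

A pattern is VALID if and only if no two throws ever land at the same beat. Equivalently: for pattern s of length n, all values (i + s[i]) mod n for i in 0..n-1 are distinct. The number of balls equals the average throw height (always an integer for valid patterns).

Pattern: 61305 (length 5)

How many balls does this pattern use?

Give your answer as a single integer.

Answer: 3

Derivation:
Pattern = [6, 1, 3, 0, 5], length n = 5
  position 0: throw height = 6, running sum = 6
  position 1: throw height = 1, running sum = 7
  position 2: throw height = 3, running sum = 10
  position 3: throw height = 0, running sum = 10
  position 4: throw height = 5, running sum = 15
Total sum = 15; balls = sum / n = 15 / 5 = 3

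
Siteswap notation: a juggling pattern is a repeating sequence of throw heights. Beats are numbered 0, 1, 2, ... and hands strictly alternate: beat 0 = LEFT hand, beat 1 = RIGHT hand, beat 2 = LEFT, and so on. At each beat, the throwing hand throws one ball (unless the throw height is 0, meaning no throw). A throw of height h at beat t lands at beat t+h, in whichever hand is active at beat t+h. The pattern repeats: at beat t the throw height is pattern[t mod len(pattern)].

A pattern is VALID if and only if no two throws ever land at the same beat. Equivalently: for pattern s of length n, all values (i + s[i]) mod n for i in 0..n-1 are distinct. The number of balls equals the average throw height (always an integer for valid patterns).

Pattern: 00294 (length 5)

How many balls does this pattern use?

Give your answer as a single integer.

Answer: 3

Derivation:
Pattern = [0, 0, 2, 9, 4], length n = 5
  position 0: throw height = 0, running sum = 0
  position 1: throw height = 0, running sum = 0
  position 2: throw height = 2, running sum = 2
  position 3: throw height = 9, running sum = 11
  position 4: throw height = 4, running sum = 15
Total sum = 15; balls = sum / n = 15 / 5 = 3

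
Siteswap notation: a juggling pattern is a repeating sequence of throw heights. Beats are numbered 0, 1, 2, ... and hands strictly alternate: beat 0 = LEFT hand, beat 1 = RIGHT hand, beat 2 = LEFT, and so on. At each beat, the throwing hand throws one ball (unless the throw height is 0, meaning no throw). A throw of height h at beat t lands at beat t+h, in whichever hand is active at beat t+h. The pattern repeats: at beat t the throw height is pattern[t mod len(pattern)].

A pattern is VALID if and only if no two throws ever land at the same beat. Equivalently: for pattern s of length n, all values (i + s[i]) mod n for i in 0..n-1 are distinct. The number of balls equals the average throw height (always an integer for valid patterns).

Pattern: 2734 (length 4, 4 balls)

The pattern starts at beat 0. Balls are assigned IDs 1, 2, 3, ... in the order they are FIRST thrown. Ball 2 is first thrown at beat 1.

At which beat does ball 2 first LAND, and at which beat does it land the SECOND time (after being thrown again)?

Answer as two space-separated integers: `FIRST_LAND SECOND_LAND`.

Beat 0 (L): throw ball1 h=2 -> lands@2:L; in-air after throw: [b1@2:L]
Beat 1 (R): throw ball2 h=7 -> lands@8:L; in-air after throw: [b1@2:L b2@8:L]
Beat 2 (L): throw ball1 h=3 -> lands@5:R; in-air after throw: [b1@5:R b2@8:L]
Beat 3 (R): throw ball3 h=4 -> lands@7:R; in-air after throw: [b1@5:R b3@7:R b2@8:L]
Beat 4 (L): throw ball4 h=2 -> lands@6:L; in-air after throw: [b1@5:R b4@6:L b3@7:R b2@8:L]
Beat 5 (R): throw ball1 h=7 -> lands@12:L; in-air after throw: [b4@6:L b3@7:R b2@8:L b1@12:L]
Beat 6 (L): throw ball4 h=3 -> lands@9:R; in-air after throw: [b3@7:R b2@8:L b4@9:R b1@12:L]
Beat 7 (R): throw ball3 h=4 -> lands@11:R; in-air after throw: [b2@8:L b4@9:R b3@11:R b1@12:L]
Beat 8 (L): throw ball2 h=2 -> lands@10:L; in-air after throw: [b4@9:R b2@10:L b3@11:R b1@12:L]
Beat 9 (R): throw ball4 h=7 -> lands@16:L; in-air after throw: [b2@10:L b3@11:R b1@12:L b4@16:L]
Beat 10 (L): throw ball2 h=3 -> lands@13:R; in-air after throw: [b3@11:R b1@12:L b2@13:R b4@16:L]
Ball 2: thrown@1 h=7 -> first land @8; rethrown@8 h=2 -> second land @10

Answer: 8 10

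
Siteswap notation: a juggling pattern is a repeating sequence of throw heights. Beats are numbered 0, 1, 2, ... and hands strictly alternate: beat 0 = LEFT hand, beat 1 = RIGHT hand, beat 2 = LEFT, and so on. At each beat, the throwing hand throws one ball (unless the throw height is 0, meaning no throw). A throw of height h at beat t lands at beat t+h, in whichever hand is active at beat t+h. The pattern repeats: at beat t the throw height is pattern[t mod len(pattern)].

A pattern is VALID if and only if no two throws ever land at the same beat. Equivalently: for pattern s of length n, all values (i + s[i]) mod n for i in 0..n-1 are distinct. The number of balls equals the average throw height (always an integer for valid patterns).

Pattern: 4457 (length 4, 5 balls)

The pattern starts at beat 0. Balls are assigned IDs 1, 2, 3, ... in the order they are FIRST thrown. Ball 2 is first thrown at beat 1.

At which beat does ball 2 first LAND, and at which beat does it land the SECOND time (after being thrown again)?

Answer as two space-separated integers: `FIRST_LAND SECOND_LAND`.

Beat 0 (L): throw ball1 h=4 -> lands@4:L; in-air after throw: [b1@4:L]
Beat 1 (R): throw ball2 h=4 -> lands@5:R; in-air after throw: [b1@4:L b2@5:R]
Beat 2 (L): throw ball3 h=5 -> lands@7:R; in-air after throw: [b1@4:L b2@5:R b3@7:R]
Beat 3 (R): throw ball4 h=7 -> lands@10:L; in-air after throw: [b1@4:L b2@5:R b3@7:R b4@10:L]
Beat 4 (L): throw ball1 h=4 -> lands@8:L; in-air after throw: [b2@5:R b3@7:R b1@8:L b4@10:L]
Beat 5 (R): throw ball2 h=4 -> lands@9:R; in-air after throw: [b3@7:R b1@8:L b2@9:R b4@10:L]
Beat 6 (L): throw ball5 h=5 -> lands@11:R; in-air after throw: [b3@7:R b1@8:L b2@9:R b4@10:L b5@11:R]
Beat 7 (R): throw ball3 h=7 -> lands@14:L; in-air after throw: [b1@8:L b2@9:R b4@10:L b5@11:R b3@14:L]
Beat 8 (L): throw ball1 h=4 -> lands@12:L; in-air after throw: [b2@9:R b4@10:L b5@11:R b1@12:L b3@14:L]
Beat 9 (R): throw ball2 h=4 -> lands@13:R; in-air after throw: [b4@10:L b5@11:R b1@12:L b2@13:R b3@14:L]
Ball 2: thrown@1 h=4 -> first land @5; rethrown@5 h=4 -> second land @9

Answer: 5 9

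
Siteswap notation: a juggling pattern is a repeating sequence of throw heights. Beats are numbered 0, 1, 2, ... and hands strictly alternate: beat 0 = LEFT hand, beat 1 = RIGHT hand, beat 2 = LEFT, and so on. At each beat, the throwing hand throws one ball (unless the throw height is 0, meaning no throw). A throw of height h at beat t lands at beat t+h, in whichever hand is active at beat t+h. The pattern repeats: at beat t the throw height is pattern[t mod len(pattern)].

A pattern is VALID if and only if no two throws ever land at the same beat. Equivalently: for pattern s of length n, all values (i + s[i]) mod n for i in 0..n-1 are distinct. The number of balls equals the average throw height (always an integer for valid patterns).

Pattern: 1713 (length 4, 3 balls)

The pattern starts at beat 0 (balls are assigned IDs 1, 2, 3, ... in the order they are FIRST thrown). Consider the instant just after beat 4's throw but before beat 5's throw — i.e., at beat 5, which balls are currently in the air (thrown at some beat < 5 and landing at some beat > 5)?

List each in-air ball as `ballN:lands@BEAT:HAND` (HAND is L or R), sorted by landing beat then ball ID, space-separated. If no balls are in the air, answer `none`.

Beat 0 (L): throw ball1 h=1 -> lands@1:R; in-air after throw: [b1@1:R]
Beat 1 (R): throw ball1 h=7 -> lands@8:L; in-air after throw: [b1@8:L]
Beat 2 (L): throw ball2 h=1 -> lands@3:R; in-air after throw: [b2@3:R b1@8:L]
Beat 3 (R): throw ball2 h=3 -> lands@6:L; in-air after throw: [b2@6:L b1@8:L]
Beat 4 (L): throw ball3 h=1 -> lands@5:R; in-air after throw: [b3@5:R b2@6:L b1@8:L]
Beat 5 (R): throw ball3 h=7 -> lands@12:L; in-air after throw: [b2@6:L b1@8:L b3@12:L]

Answer: ball2:lands@6:L ball1:lands@8:L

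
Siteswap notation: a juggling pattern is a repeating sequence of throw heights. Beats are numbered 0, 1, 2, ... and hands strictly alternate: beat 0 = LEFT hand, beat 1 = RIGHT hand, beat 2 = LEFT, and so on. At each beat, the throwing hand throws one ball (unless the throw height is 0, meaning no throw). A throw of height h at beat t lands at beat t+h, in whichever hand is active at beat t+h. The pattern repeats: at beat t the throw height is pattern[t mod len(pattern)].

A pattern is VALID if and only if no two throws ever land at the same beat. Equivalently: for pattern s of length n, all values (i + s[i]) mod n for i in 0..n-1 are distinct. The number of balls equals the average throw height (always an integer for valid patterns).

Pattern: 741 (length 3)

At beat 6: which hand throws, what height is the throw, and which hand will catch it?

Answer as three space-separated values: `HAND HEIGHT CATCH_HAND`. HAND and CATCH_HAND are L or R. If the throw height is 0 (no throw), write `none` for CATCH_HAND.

Beat 6: 6 mod 2 = 0, so hand = L
Throw height = pattern[6 mod 3] = pattern[0] = 7
Lands at beat 6+7=13, 13 mod 2 = 1, so catch hand = R

Answer: L 7 R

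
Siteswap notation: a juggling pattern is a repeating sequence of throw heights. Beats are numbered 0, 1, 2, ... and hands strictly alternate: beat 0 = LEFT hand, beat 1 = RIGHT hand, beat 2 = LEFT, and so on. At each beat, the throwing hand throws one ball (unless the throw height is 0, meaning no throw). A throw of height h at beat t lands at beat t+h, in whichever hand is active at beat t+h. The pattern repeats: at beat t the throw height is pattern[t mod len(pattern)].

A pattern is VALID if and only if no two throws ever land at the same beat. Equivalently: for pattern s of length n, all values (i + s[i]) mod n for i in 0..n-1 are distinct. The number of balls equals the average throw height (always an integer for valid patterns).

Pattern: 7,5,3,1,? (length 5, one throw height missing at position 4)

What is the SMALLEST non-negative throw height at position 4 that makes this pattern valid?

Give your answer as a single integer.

Answer: 4

Derivation:
i=0: (0 + 7) mod 5 = 2
i=1: (1 + 5) mod 5 = 1
i=2: (2 + 3) mod 5 = 0
i=3: (3 + 1) mod 5 = 4
i=4: s[i]=? (unknown)
Known residues: [0, 1, 2, 4]; need a permutation of 0..4, so missing residue r = 3
Need (4 + s) mod 5 = 3; smallest s = (3 - 4) mod 5 = 4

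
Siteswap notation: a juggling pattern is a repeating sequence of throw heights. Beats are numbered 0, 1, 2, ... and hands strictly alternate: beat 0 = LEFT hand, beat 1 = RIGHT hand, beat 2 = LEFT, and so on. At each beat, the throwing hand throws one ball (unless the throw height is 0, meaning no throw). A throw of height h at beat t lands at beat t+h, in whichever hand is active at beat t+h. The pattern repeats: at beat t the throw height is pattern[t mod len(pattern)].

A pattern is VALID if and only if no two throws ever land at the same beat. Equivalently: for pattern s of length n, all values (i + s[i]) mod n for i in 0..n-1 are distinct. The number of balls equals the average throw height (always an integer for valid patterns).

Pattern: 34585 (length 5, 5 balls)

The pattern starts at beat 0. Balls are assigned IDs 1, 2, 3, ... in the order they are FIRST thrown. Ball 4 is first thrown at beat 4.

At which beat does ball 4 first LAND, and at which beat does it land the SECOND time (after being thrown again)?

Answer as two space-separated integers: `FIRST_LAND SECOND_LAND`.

Answer: 9 14

Derivation:
Beat 0 (L): throw ball1 h=3 -> lands@3:R; in-air after throw: [b1@3:R]
Beat 1 (R): throw ball2 h=4 -> lands@5:R; in-air after throw: [b1@3:R b2@5:R]
Beat 2 (L): throw ball3 h=5 -> lands@7:R; in-air after throw: [b1@3:R b2@5:R b3@7:R]
Beat 3 (R): throw ball1 h=8 -> lands@11:R; in-air after throw: [b2@5:R b3@7:R b1@11:R]
Beat 4 (L): throw ball4 h=5 -> lands@9:R; in-air after throw: [b2@5:R b3@7:R b4@9:R b1@11:R]
Beat 5 (R): throw ball2 h=3 -> lands@8:L; in-air after throw: [b3@7:R b2@8:L b4@9:R b1@11:R]
Beat 6 (L): throw ball5 h=4 -> lands@10:L; in-air after throw: [b3@7:R b2@8:L b4@9:R b5@10:L b1@11:R]
Beat 7 (R): throw ball3 h=5 -> lands@12:L; in-air after throw: [b2@8:L b4@9:R b5@10:L b1@11:R b3@12:L]
Beat 8 (L): throw ball2 h=8 -> lands@16:L; in-air after throw: [b4@9:R b5@10:L b1@11:R b3@12:L b2@16:L]
Beat 9 (R): throw ball4 h=5 -> lands@14:L; in-air after throw: [b5@10:L b1@11:R b3@12:L b4@14:L b2@16:L]
Beat 10 (L): throw ball5 h=3 -> lands@13:R; in-air after throw: [b1@11:R b3@12:L b5@13:R b4@14:L b2@16:L]
Beat 11 (R): throw ball1 h=4 -> lands@15:R; in-air after throw: [b3@12:L b5@13:R b4@14:L b1@15:R b2@16:L]
Beat 12 (L): throw ball3 h=5 -> lands@17:R; in-air after throw: [b5@13:R b4@14:L b1@15:R b2@16:L b3@17:R]
Beat 13 (R): throw ball5 h=8 -> lands@21:R; in-air after throw: [b4@14:L b1@15:R b2@16:L b3@17:R b5@21:R]
Beat 14 (L): throw ball4 h=5 -> lands@19:R; in-air after throw: [b1@15:R b2@16:L b3@17:R b4@19:R b5@21:R]
Ball 4: thrown@4 h=5 -> first land @9; rethrown@9 h=5 -> second land @14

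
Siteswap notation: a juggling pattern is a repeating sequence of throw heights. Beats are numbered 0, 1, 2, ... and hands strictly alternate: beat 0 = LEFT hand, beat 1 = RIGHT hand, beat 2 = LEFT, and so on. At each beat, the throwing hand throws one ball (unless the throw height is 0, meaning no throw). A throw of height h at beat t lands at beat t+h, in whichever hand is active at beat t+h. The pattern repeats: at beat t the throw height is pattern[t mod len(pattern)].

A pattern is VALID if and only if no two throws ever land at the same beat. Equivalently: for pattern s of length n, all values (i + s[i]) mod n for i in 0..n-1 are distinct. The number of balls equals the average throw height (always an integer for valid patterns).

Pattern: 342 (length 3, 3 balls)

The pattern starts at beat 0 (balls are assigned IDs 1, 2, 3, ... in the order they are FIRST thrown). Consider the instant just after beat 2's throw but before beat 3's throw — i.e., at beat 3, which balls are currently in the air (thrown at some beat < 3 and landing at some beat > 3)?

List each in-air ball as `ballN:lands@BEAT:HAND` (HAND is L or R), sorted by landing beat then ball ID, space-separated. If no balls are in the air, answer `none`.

Beat 0 (L): throw ball1 h=3 -> lands@3:R; in-air after throw: [b1@3:R]
Beat 1 (R): throw ball2 h=4 -> lands@5:R; in-air after throw: [b1@3:R b2@5:R]
Beat 2 (L): throw ball3 h=2 -> lands@4:L; in-air after throw: [b1@3:R b3@4:L b2@5:R]
Beat 3 (R): throw ball1 h=3 -> lands@6:L; in-air after throw: [b3@4:L b2@5:R b1@6:L]

Answer: ball3:lands@4:L ball2:lands@5:R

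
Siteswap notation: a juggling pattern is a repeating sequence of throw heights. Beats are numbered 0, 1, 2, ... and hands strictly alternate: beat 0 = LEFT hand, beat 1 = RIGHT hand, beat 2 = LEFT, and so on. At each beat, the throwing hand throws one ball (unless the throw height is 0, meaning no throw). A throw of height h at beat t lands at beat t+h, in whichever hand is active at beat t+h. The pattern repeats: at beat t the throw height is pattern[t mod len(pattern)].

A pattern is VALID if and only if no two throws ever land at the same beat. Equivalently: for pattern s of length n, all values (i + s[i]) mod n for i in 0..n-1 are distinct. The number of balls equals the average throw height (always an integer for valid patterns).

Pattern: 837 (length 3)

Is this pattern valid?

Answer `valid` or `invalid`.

Answer: valid

Derivation:
i=0: (i + s[i]) mod n = (0 + 8) mod 3 = 2
i=1: (i + s[i]) mod n = (1 + 3) mod 3 = 1
i=2: (i + s[i]) mod n = (2 + 7) mod 3 = 0
Residues: [2, 1, 0], distinct: True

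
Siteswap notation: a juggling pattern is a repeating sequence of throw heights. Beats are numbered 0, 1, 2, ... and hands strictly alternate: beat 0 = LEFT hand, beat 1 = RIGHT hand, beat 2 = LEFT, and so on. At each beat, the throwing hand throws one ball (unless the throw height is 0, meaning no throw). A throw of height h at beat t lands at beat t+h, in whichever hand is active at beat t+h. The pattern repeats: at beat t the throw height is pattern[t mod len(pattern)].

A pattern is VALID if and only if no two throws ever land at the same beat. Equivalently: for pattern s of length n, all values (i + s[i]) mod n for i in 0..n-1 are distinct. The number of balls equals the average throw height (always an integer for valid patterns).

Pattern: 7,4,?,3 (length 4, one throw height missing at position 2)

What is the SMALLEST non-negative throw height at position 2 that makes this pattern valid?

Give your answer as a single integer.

Answer: 2

Derivation:
i=0: (0 + 7) mod 4 = 3
i=1: (1 + 4) mod 4 = 1
i=2: s[i]=? (unknown)
i=3: (3 + 3) mod 4 = 2
Known residues: [1, 2, 3]; need a permutation of 0..3, so missing residue r = 0
Need (2 + s) mod 4 = 0; smallest s = (0 - 2) mod 4 = 2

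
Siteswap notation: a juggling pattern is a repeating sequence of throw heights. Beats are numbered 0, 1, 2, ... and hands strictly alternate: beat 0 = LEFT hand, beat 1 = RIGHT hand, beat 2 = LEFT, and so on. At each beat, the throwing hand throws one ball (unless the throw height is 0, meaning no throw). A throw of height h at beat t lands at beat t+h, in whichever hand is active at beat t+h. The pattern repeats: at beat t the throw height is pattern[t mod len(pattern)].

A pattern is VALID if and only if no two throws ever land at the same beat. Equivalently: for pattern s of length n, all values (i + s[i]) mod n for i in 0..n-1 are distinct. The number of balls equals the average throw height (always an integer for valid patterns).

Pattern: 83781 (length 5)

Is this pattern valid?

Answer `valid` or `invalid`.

Answer: invalid

Derivation:
i=0: (i + s[i]) mod n = (0 + 8) mod 5 = 3
i=1: (i + s[i]) mod n = (1 + 3) mod 5 = 4
i=2: (i + s[i]) mod n = (2 + 7) mod 5 = 4
i=3: (i + s[i]) mod n = (3 + 8) mod 5 = 1
i=4: (i + s[i]) mod n = (4 + 1) mod 5 = 0
Residues: [3, 4, 4, 1, 0], distinct: False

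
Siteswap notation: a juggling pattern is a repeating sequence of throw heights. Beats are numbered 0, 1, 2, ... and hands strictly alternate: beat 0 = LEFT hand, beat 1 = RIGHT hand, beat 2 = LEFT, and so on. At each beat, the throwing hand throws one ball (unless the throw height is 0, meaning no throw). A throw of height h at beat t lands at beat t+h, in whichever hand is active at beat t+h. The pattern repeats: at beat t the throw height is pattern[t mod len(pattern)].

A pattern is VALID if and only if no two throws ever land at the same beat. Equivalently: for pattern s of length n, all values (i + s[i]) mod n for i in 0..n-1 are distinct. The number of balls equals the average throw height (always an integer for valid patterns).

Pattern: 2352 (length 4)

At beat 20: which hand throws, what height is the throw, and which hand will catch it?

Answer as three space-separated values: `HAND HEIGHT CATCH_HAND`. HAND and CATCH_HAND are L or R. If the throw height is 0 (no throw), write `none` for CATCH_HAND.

Answer: L 2 L

Derivation:
Beat 20: 20 mod 2 = 0, so hand = L
Throw height = pattern[20 mod 4] = pattern[0] = 2
Lands at beat 20+2=22, 22 mod 2 = 0, so catch hand = L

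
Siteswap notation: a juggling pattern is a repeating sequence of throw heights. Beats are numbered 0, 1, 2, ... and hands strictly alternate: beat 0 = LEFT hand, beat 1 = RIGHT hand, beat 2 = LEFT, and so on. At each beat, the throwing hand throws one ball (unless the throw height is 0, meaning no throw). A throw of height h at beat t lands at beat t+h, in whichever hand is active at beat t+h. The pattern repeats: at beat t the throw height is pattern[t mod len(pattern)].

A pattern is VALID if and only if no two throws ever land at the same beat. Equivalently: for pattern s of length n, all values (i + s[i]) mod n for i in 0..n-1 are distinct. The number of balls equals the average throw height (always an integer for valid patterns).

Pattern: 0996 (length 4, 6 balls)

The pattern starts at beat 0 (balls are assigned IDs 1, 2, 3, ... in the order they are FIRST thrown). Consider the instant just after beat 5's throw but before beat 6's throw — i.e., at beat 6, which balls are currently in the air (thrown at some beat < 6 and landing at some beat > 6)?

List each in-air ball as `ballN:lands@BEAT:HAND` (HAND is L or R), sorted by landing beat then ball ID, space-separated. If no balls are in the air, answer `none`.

Answer: ball3:lands@9:R ball1:lands@10:L ball2:lands@11:R ball4:lands@14:L

Derivation:
Beat 1 (R): throw ball1 h=9 -> lands@10:L; in-air after throw: [b1@10:L]
Beat 2 (L): throw ball2 h=9 -> lands@11:R; in-air after throw: [b1@10:L b2@11:R]
Beat 3 (R): throw ball3 h=6 -> lands@9:R; in-air after throw: [b3@9:R b1@10:L b2@11:R]
Beat 5 (R): throw ball4 h=9 -> lands@14:L; in-air after throw: [b3@9:R b1@10:L b2@11:R b4@14:L]
Beat 6 (L): throw ball5 h=9 -> lands@15:R; in-air after throw: [b3@9:R b1@10:L b2@11:R b4@14:L b5@15:R]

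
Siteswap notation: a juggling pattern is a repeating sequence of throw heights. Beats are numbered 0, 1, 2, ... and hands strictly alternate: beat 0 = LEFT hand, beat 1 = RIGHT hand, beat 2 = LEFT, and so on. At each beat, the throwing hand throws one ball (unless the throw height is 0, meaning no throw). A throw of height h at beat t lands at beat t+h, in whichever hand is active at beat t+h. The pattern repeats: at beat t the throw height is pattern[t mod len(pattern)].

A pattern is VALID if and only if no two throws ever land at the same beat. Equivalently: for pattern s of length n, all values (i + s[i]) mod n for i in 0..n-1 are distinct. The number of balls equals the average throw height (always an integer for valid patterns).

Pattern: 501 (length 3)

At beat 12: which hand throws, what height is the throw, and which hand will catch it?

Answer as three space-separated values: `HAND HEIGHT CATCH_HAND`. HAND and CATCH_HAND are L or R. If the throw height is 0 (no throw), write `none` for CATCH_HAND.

Answer: L 5 R

Derivation:
Beat 12: 12 mod 2 = 0, so hand = L
Throw height = pattern[12 mod 3] = pattern[0] = 5
Lands at beat 12+5=17, 17 mod 2 = 1, so catch hand = R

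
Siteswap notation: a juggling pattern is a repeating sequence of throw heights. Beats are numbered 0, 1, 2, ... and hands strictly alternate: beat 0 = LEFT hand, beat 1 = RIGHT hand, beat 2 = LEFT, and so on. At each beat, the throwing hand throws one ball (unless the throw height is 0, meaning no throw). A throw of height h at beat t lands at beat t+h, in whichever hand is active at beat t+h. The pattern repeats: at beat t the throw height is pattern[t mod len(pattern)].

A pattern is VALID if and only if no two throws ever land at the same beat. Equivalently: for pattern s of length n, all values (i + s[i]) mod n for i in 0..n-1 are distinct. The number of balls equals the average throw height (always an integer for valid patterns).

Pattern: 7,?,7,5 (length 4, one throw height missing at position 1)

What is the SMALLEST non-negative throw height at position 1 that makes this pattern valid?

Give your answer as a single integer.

Answer: 1

Derivation:
i=0: (0 + 7) mod 4 = 3
i=1: s[i]=? (unknown)
i=2: (2 + 7) mod 4 = 1
i=3: (3 + 5) mod 4 = 0
Known residues: [0, 1, 3]; need a permutation of 0..3, so missing residue r = 2
Need (1 + s) mod 4 = 2; smallest s = (2 - 1) mod 4 = 1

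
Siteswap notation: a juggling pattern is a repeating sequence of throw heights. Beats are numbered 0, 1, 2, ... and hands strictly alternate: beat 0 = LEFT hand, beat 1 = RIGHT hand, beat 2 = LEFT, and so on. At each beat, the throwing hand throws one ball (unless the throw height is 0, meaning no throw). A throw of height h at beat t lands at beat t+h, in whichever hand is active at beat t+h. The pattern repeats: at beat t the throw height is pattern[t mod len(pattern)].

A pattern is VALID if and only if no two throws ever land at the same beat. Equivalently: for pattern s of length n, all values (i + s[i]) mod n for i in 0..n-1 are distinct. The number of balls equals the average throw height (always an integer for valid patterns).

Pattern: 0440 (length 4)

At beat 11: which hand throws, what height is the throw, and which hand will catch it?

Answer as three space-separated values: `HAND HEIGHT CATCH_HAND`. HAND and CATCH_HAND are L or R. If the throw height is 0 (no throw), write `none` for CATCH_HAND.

Answer: R 0 none

Derivation:
Beat 11: 11 mod 2 = 1, so hand = R
Throw height = pattern[11 mod 4] = pattern[3] = 0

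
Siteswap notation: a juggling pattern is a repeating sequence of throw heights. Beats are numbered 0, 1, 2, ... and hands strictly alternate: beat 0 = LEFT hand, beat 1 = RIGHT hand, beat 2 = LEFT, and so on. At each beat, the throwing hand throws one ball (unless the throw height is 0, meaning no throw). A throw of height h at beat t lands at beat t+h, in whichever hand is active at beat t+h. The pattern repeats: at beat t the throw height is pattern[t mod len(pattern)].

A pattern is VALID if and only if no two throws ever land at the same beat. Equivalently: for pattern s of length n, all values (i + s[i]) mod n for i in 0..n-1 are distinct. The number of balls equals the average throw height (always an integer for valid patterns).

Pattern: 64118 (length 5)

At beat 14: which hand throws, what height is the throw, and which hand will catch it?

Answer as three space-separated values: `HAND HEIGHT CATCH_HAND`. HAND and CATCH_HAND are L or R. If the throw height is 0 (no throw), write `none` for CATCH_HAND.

Answer: L 8 L

Derivation:
Beat 14: 14 mod 2 = 0, so hand = L
Throw height = pattern[14 mod 5] = pattern[4] = 8
Lands at beat 14+8=22, 22 mod 2 = 0, so catch hand = L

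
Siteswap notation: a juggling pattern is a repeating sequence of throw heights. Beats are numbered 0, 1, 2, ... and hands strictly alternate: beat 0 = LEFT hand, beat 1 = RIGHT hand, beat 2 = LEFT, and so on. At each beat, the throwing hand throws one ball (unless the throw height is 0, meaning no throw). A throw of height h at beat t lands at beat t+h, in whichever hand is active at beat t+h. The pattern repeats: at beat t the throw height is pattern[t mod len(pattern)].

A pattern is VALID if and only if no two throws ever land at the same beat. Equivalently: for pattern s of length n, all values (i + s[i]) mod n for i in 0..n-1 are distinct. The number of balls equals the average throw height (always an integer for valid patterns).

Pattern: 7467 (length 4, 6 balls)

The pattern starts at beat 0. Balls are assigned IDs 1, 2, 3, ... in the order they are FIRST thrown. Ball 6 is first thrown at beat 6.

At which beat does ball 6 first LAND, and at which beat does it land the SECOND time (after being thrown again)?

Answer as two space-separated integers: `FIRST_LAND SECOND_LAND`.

Beat 0 (L): throw ball1 h=7 -> lands@7:R; in-air after throw: [b1@7:R]
Beat 1 (R): throw ball2 h=4 -> lands@5:R; in-air after throw: [b2@5:R b1@7:R]
Beat 2 (L): throw ball3 h=6 -> lands@8:L; in-air after throw: [b2@5:R b1@7:R b3@8:L]
Beat 3 (R): throw ball4 h=7 -> lands@10:L; in-air after throw: [b2@5:R b1@7:R b3@8:L b4@10:L]
Beat 4 (L): throw ball5 h=7 -> lands@11:R; in-air after throw: [b2@5:R b1@7:R b3@8:L b4@10:L b5@11:R]
Beat 5 (R): throw ball2 h=4 -> lands@9:R; in-air after throw: [b1@7:R b3@8:L b2@9:R b4@10:L b5@11:R]
Beat 6 (L): throw ball6 h=6 -> lands@12:L; in-air after throw: [b1@7:R b3@8:L b2@9:R b4@10:L b5@11:R b6@12:L]
Beat 7 (R): throw ball1 h=7 -> lands@14:L; in-air after throw: [b3@8:L b2@9:R b4@10:L b5@11:R b6@12:L b1@14:L]
Beat 8 (L): throw ball3 h=7 -> lands@15:R; in-air after throw: [b2@9:R b4@10:L b5@11:R b6@12:L b1@14:L b3@15:R]
Beat 9 (R): throw ball2 h=4 -> lands@13:R; in-air after throw: [b4@10:L b5@11:R b6@12:L b2@13:R b1@14:L b3@15:R]
Beat 10 (L): throw ball4 h=6 -> lands@16:L; in-air after throw: [b5@11:R b6@12:L b2@13:R b1@14:L b3@15:R b4@16:L]
Beat 11 (R): throw ball5 h=7 -> lands@18:L; in-air after throw: [b6@12:L b2@13:R b1@14:L b3@15:R b4@16:L b5@18:L]
Beat 12 (L): throw ball6 h=7 -> lands@19:R; in-air after throw: [b2@13:R b1@14:L b3@15:R b4@16:L b5@18:L b6@19:R]
Beat 13 (R): throw ball2 h=4 -> lands@17:R; in-air after throw: [b1@14:L b3@15:R b4@16:L b2@17:R b5@18:L b6@19:R]
Beat 14 (L): throw ball1 h=6 -> lands@20:L; in-air after throw: [b3@15:R b4@16:L b2@17:R b5@18:L b6@19:R b1@20:L]
Beat 15 (R): throw ball3 h=7 -> lands@22:L; in-air after throw: [b4@16:L b2@17:R b5@18:L b6@19:R b1@20:L b3@22:L]
Beat 16 (L): throw ball4 h=7 -> lands@23:R; in-air after throw: [b2@17:R b5@18:L b6@19:R b1@20:L b3@22:L b4@23:R]
Beat 17 (R): throw ball2 h=4 -> lands@21:R; in-air after throw: [b5@18:L b6@19:R b1@20:L b2@21:R b3@22:L b4@23:R]
Ball 6: thrown@6 h=6 -> first land @12; rethrown@12 h=7 -> second land @19

Answer: 12 19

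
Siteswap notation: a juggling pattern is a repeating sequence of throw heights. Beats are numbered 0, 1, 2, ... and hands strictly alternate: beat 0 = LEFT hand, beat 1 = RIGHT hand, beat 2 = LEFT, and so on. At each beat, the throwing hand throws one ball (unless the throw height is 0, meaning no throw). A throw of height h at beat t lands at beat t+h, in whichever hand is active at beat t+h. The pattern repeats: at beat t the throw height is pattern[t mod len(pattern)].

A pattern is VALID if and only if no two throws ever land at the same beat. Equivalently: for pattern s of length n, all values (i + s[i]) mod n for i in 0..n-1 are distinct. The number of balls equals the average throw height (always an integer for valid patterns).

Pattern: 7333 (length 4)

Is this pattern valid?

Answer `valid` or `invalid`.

i=0: (i + s[i]) mod n = (0 + 7) mod 4 = 3
i=1: (i + s[i]) mod n = (1 + 3) mod 4 = 0
i=2: (i + s[i]) mod n = (2 + 3) mod 4 = 1
i=3: (i + s[i]) mod n = (3 + 3) mod 4 = 2
Residues: [3, 0, 1, 2], distinct: True

Answer: valid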